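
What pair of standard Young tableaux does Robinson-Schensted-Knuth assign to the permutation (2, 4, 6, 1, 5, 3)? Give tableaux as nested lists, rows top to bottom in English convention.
Insert each entry of the permutation into P by Schensted row insertion, recording in Q the position of each new cell.

Insert 2: appended to row 1. P = [[2]], Q = [[1]].
Insert 4: appended to row 1. P = [[2, 4]], Q = [[1, 2]].
Insert 6: appended to row 1. P = [[2, 4, 6]], Q = [[1, 2, 3]].
Insert 1: 1 bumps 2 from row 1; 2 starts row 2. P = [[1, 4, 6], [2]], Q = [[1, 2, 3], [4]].
Insert 5: 5 bumps 6 from row 1; 6 appends to row 2. P = [[1, 4, 5], [2, 6]], Q = [[1, 2, 3], [4, 5]].
Insert 3: 3 bumps 4 from row 1; 4 bumps 6 from row 2; 6 starts row 3. P = [[1, 3, 5], [2, 4], [6]], Q = [[1, 2, 3], [4, 5], [6]].

So P = [[1, 3, 5], [2, 4], [6]], Q = [[1, 2, 3], [4, 5], [6]].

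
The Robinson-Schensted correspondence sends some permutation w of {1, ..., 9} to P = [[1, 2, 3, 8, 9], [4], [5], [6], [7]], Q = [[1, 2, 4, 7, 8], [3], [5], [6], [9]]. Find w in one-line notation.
Reverse the RSK construction: for i from n down to 1, find the cell of Q containing i, remove the entry at that cell from P, and reverse-bump it up through P; the value ejected from row 1 is w(i).

Step i=9: Q has 9 at row 5, column 1; remove 7 from row 5 of P and reverse-bump: 7 enters row 4 and ejects 6; 6 enters row 3 and ejects 5; 5 enters row 2 and ejects 4; 4 enters row 1 and ejects 3. So w(9) = 3. P is now [[1, 2, 4, 8, 9], [5], [6], [7]].
Step i=8: Q has 8 at row 1, column 5; remove that cell from P, ejecting 9. So w(8) = 9. P is now [[1, 2, 4, 8], [5], [6], [7]].
Step i=7: Q has 7 at row 1, column 4; remove that cell from P, ejecting 8. So w(7) = 8. P is now [[1, 2, 4], [5], [6], [7]].
Step i=6: Q has 6 at row 4, column 1; remove 7 from row 4 of P and reverse-bump: 7 enters row 3 and ejects 6; 6 enters row 2 and ejects 5; 5 enters row 1 and ejects 4. So w(6) = 4. P is now [[1, 2, 5], [6], [7]].
Step i=5: Q has 5 at row 3, column 1; remove 7 from row 3 of P and reverse-bump: 7 enters row 2 and ejects 6; 6 enters row 1 and ejects 5. So w(5) = 5. P is now [[1, 2, 6], [7]].
Step i=4: Q has 4 at row 1, column 3; remove that cell from P, ejecting 6. So w(4) = 6. P is now [[1, 2], [7]].
Step i=3: Q has 3 at row 2, column 1; remove 7 from row 2 of P and reverse-bump: 7 enters row 1 and ejects 2. So w(3) = 2. P is now [[1, 7]].
Step i=2: Q has 2 at row 1, column 2; remove that cell from P, ejecting 7. So w(2) = 7. P is now [[1]].
Step i=1: Q has 1 at row 1, column 1; remove that cell from P, ejecting 1. So w(1) = 1. P is now [].

So w = 1 7 2 6 5 4 8 9 3.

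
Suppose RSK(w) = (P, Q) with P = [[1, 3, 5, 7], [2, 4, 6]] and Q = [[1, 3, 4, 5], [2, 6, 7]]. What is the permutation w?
Reverse the RSK construction: for i from n down to 1, find the cell of Q containing i, remove the entry at that cell from P, and reverse-bump it up through P; the value ejected from row 1 is w(i).

Step i=7: Q has 7 at row 2, column 3; remove 6 from row 2 of P and reverse-bump: 6 enters row 1 and ejects 5. So w(7) = 5. P is now [[1, 3, 6, 7], [2, 4]].
Step i=6: Q has 6 at row 2, column 2; remove 4 from row 2 of P and reverse-bump: 4 enters row 1 and ejects 3. So w(6) = 3. P is now [[1, 4, 6, 7], [2]].
Step i=5: Q has 5 at row 1, column 4; remove that cell from P, ejecting 7. So w(5) = 7. P is now [[1, 4, 6], [2]].
Step i=4: Q has 4 at row 1, column 3; remove that cell from P, ejecting 6. So w(4) = 6. P is now [[1, 4], [2]].
Step i=3: Q has 3 at row 1, column 2; remove that cell from P, ejecting 4. So w(3) = 4. P is now [[1], [2]].
Step i=2: Q has 2 at row 2, column 1; remove 2 from row 2 of P and reverse-bump: 2 enters row 1 and ejects 1. So w(2) = 1. P is now [[2]].
Step i=1: Q has 1 at row 1, column 1; remove that cell from P, ejecting 2. So w(1) = 2. P is now [].

So w = 2 1 4 6 7 3 5.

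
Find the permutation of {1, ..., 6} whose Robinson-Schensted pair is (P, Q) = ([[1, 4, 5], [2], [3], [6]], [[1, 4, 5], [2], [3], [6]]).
Reverse RSK: for i = n, n-1, ..., 1, locate i in Q, remove the corresponding corner cell from P, and reverse-bump its entry up through P; the value ejected from row 1 is w(i).

So w = 6 3 2 4 5 1.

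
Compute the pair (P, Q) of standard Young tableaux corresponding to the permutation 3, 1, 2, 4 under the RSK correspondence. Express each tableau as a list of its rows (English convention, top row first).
Insert each entry of the permutation into P by Schensted row insertion, recording in Q the position of each new cell.

Insert 3: appended to row 1. P = [[3]].
Insert 1: 1 bumps 3 from row 1; 3 starts row 2. P = [[1], [3]].
Insert 2: appended to row 1. P = [[1, 2], [3]].
Insert 4: appended to row 1. P = [[1, 2, 4], [3]].

So P = [[1, 2, 4], [3]], Q = [[1, 3, 4], [2]].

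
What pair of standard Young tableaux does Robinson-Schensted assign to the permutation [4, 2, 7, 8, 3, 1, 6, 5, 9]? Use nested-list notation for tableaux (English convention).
Insert each entry of the permutation into P by Schensted row insertion, recording in Q the position of each new cell.

Insert 4: appended to row 1. P = [[4]].
Insert 2: 2 bumps 4 from row 1; 4 starts row 2. P = [[2], [4]].
Insert 7: appended to row 1. P = [[2, 7], [4]].
Insert 8: appended to row 1. P = [[2, 7, 8], [4]].
Insert 3: 3 bumps 7 from row 1; 7 appends to row 2. P = [[2, 3, 8], [4, 7]].
Insert 1: 1 bumps 2 from row 1; 2 bumps 4 from row 2; 4 starts row 3. P = [[1, 3, 8], [2, 7], [4]].
Insert 6: 6 bumps 8 from row 1; 8 appends to row 2. P = [[1, 3, 6], [2, 7, 8], [4]].
Insert 5: 5 bumps 6 from row 1; 6 bumps 7 from row 2; 7 appends to row 3. P = [[1, 3, 5], [2, 6, 8], [4, 7]].
Insert 9: appended to row 1. P = [[1, 3, 5, 9], [2, 6, 8], [4, 7]].

So P = [[1, 3, 5, 9], [2, 6, 8], [4, 7]], Q = [[1, 3, 4, 9], [2, 5, 7], [6, 8]].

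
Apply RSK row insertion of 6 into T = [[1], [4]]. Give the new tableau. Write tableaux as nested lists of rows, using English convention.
6 is larger than every entry of row 1, so it is appended to row 1. The new tableau is [[1, 6], [4]].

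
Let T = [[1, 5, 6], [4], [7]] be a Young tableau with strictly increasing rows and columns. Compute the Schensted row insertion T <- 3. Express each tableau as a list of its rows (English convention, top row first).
In row 1, 3 replaces 5 (the leftmost entry greater than 3); 5 is bumped to row 2. 5 is appended to row 2. The new tableau is [[1, 3, 6], [4, 5], [7]].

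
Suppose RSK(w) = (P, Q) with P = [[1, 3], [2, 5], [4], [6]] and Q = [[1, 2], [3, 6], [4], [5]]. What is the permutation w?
4 6 5 2 1 3

Reverse the RSK construction: for i from n down to 1, find the cell of Q containing i, remove the entry at that cell from P, and reverse-bump it up through P; the value ejected from row 1 is w(i).

Step i=6: Q has 6 at row 2, column 2; remove 5 from row 2 of P and reverse-bump: 5 enters row 1 and ejects 3. So w(6) = 3. P is now [[1, 5], [2], [4], [6]].
Step i=5: Q has 5 at row 4, column 1; remove 6 from row 4 of P and reverse-bump: 6 enters row 3 and ejects 4; 4 enters row 2 and ejects 2; 2 enters row 1 and ejects 1. So w(5) = 1. P is now [[2, 5], [4], [6]].
Step i=4: Q has 4 at row 3, column 1; remove 6 from row 3 of P and reverse-bump: 6 enters row 2 and ejects 4; 4 enters row 1 and ejects 2. So w(4) = 2. P is now [[4, 5], [6]].
Step i=3: Q has 3 at row 2, column 1; remove 6 from row 2 of P and reverse-bump: 6 enters row 1 and ejects 5. So w(3) = 5. P is now [[4, 6]].
Step i=2: Q has 2 at row 1, column 2; remove that cell from P, ejecting 6. So w(2) = 6. P is now [[4]].
Step i=1: Q has 1 at row 1, column 1; remove that cell from P, ejecting 4. So w(1) = 4. P is now [].

So w = 4 6 5 2 1 3.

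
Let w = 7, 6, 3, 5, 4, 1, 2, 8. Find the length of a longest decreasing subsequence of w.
5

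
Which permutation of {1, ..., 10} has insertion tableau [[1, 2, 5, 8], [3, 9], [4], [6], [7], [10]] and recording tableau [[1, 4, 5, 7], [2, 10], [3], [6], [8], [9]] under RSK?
10 7 1 4 6 5 9 3 2 8

Reverse the RSK construction: for i from n down to 1, find the cell of Q containing i, remove the entry at that cell from P, and reverse-bump it up through P; the value ejected from row 1 is w(i).

Step i=10: Q has 10 at row 2, column 2; remove 9 from row 2 of P and reverse-bump: 9 enters row 1 and ejects 8. So w(10) = 8. P is now [[1, 2, 5, 9], [3], [4], [6], [7], [10]].
Step i=9: Q has 9 at row 6, column 1; remove 10 from row 6 of P and reverse-bump: 10 enters row 5 and ejects 7; 7 enters row 4 and ejects 6; 6 enters row 3 and ejects 4; 4 enters row 2 and ejects 3; 3 enters row 1 and ejects 2. So w(9) = 2. P is now [[1, 3, 5, 9], [4], [6], [7], [10]].
Step i=8: Q has 8 at row 5, column 1; remove 10 from row 5 of P and reverse-bump: 10 enters row 4 and ejects 7; 7 enters row 3 and ejects 6; 6 enters row 2 and ejects 4; 4 enters row 1 and ejects 3. So w(8) = 3. P is now [[1, 4, 5, 9], [6], [7], [10]].
Step i=7: Q has 7 at row 1, column 4; remove that cell from P, ejecting 9. So w(7) = 9. P is now [[1, 4, 5], [6], [7], [10]].
Step i=6: Q has 6 at row 4, column 1; remove 10 from row 4 of P and reverse-bump: 10 enters row 3 and ejects 7; 7 enters row 2 and ejects 6; 6 enters row 1 and ejects 5. So w(6) = 5. P is now [[1, 4, 6], [7], [10]].
Step i=5: Q has 5 at row 1, column 3; remove that cell from P, ejecting 6. So w(5) = 6. P is now [[1, 4], [7], [10]].
Step i=4: Q has 4 at row 1, column 2; remove that cell from P, ejecting 4. So w(4) = 4. P is now [[1], [7], [10]].
Step i=3: Q has 3 at row 3, column 1; remove 10 from row 3 of P and reverse-bump: 10 enters row 2 and ejects 7; 7 enters row 1 and ejects 1. So w(3) = 1. P is now [[7], [10]].
Step i=2: Q has 2 at row 2, column 1; remove 10 from row 2 of P and reverse-bump: 10 enters row 1 and ejects 7. So w(2) = 7. P is now [[10]].
Step i=1: Q has 1 at row 1, column 1; remove that cell from P, ejecting 10. So w(1) = 10. P is now [].

So w = 10 7 1 4 6 5 9 3 2 8.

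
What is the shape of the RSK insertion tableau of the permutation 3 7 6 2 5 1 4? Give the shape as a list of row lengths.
[2, 2, 2, 1]

RSK row insertion gives P = [[1, 4], [2, 5], [3, 6], [7]], which has shape [2, 2, 2, 1].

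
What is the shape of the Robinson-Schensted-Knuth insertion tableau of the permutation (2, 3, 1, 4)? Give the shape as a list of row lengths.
[3, 1]

Row-insert each entry into an empty tableau.

After inserting 2: P = [[2]].
After inserting 3: P = [[2, 3]].
After inserting 1: P = [[1, 3], [2]].
After inserting 4: P = [[1, 3, 4], [2]].

The final insertion tableau P = [[1, 3, 4], [2]] has shape [3, 1].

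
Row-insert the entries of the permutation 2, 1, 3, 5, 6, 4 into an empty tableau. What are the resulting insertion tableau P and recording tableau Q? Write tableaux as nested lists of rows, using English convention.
Insert each entry of the permutation into P by Schensted row insertion, recording in Q the position of each new cell.

Insert 2: appended to row 1. P = [[2]].
Insert 1: 1 bumps 2 from row 1; 2 starts row 2. P = [[1], [2]].
Insert 3: appended to row 1. P = [[1, 3], [2]].
Insert 5: appended to row 1. P = [[1, 3, 5], [2]].
Insert 6: appended to row 1. P = [[1, 3, 5, 6], [2]].
Insert 4: 4 bumps 5 from row 1; 5 appends to row 2. P = [[1, 3, 4, 6], [2, 5]].

So P = [[1, 3, 4, 6], [2, 5]], Q = [[1, 3, 4, 5], [2, 6]].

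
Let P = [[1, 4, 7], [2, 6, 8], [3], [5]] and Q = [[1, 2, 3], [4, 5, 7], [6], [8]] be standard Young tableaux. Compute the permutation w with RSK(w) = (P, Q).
5 6 8 3 4 2 7 1

Reverse the RSK construction: for i from n down to 1, find the cell of Q containing i, remove the entry at that cell from P, and reverse-bump it up through P; the value ejected from row 1 is w(i).

Step i=8: Q has 8 at row 4, column 1; remove 5 from row 4 of P and reverse-bump: 5 enters row 3 and ejects 3; 3 enters row 2 and ejects 2; 2 enters row 1 and ejects 1. So w(8) = 1. P is now [[2, 4, 7], [3, 6, 8], [5]].
Step i=7: Q has 7 at row 2, column 3; remove 8 from row 2 of P and reverse-bump: 8 enters row 1 and ejects 7. So w(7) = 7. P is now [[2, 4, 8], [3, 6], [5]].
Step i=6: Q has 6 at row 3, column 1; remove 5 from row 3 of P and reverse-bump: 5 enters row 2 and ejects 3; 3 enters row 1 and ejects 2. So w(6) = 2. P is now [[3, 4, 8], [5, 6]].
Step i=5: Q has 5 at row 2, column 2; remove 6 from row 2 of P and reverse-bump: 6 enters row 1 and ejects 4. So w(5) = 4. P is now [[3, 6, 8], [5]].
Step i=4: Q has 4 at row 2, column 1; remove 5 from row 2 of P and reverse-bump: 5 enters row 1 and ejects 3. So w(4) = 3. P is now [[5, 6, 8]].
Step i=3: Q has 3 at row 1, column 3; remove that cell from P, ejecting 8. So w(3) = 8. P is now [[5, 6]].
Step i=2: Q has 2 at row 1, column 2; remove that cell from P, ejecting 6. So w(2) = 6. P is now [[5]].
Step i=1: Q has 1 at row 1, column 1; remove that cell from P, ejecting 5. So w(1) = 5. P is now [].

So w = 5 6 8 3 4 2 7 1.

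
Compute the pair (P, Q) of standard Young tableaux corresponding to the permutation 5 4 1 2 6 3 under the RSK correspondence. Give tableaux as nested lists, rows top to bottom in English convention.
Insert each entry of the permutation into P by Schensted row insertion, recording in Q the position of each new cell.

Insert 5: appended to row 1. P = [[5]].
Insert 4: 4 bumps 5 from row 1; 5 starts row 2. P = [[4], [5]].
Insert 1: 1 bumps 4 from row 1; 4 bumps 5 from row 2; 5 starts row 3. P = [[1], [4], [5]].
Insert 2: appended to row 1. P = [[1, 2], [4], [5]].
Insert 6: appended to row 1. P = [[1, 2, 6], [4], [5]].
Insert 3: 3 bumps 6 from row 1; 6 appends to row 2. P = [[1, 2, 3], [4, 6], [5]].

So P = [[1, 2, 3], [4, 6], [5]], Q = [[1, 4, 5], [2, 6], [3]].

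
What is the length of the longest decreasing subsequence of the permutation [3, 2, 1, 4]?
3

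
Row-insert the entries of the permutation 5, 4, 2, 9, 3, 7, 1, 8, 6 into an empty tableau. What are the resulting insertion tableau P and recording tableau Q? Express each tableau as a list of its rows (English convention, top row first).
P = [[1, 3, 6, 8], [2, 7], [4, 9], [5]], Q = [[1, 4, 6, 8], [2, 5], [3, 9], [7]]

Insert each entry of the permutation into P by Schensted row insertion, recording in Q the position of each new cell.

Insert 5: appended to row 1. P = [[5]].
Insert 4: 4 bumps 5 from row 1; 5 starts row 2. P = [[4], [5]].
Insert 2: 2 bumps 4 from row 1; 4 bumps 5 from row 2; 5 starts row 3. P = [[2], [4], [5]].
Insert 9: appended to row 1. P = [[2, 9], [4], [5]].
Insert 3: 3 bumps 9 from row 1; 9 appends to row 2. P = [[2, 3], [4, 9], [5]].
Insert 7: appended to row 1. P = [[2, 3, 7], [4, 9], [5]].
Insert 1: 1 bumps 2 from row 1; 2 bumps 4 from row 2; 4 bumps 5 from row 3; 5 starts row 4. P = [[1, 3, 7], [2, 9], [4], [5]].
Insert 8: appended to row 1. P = [[1, 3, 7, 8], [2, 9], [4], [5]].
Insert 6: 6 bumps 7 from row 1; 7 bumps 9 from row 2; 9 appends to row 3. P = [[1, 3, 6, 8], [2, 7], [4, 9], [5]].

So P = [[1, 3, 6, 8], [2, 7], [4, 9], [5]], Q = [[1, 4, 6, 8], [2, 5], [3, 9], [7]].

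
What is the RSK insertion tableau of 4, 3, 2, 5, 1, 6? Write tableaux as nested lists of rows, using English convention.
Insert 4: appended to row 1. P = [[4]].
Insert 3: 3 bumps 4 from row 1; 4 starts row 2. P = [[3], [4]].
Insert 2: 2 bumps 3 from row 1; 3 bumps 4 from row 2; 4 starts row 3. P = [[2], [3], [4]].
Insert 5: appended to row 1. P = [[2, 5], [3], [4]].
Insert 1: 1 bumps 2 from row 1; 2 bumps 3 from row 2; 3 bumps 4 from row 3; 4 starts row 4. P = [[1, 5], [2], [3], [4]].
Insert 6: appended to row 1. P = [[1, 5, 6], [2], [3], [4]].

So P = [[1, 5, 6], [2], [3], [4]].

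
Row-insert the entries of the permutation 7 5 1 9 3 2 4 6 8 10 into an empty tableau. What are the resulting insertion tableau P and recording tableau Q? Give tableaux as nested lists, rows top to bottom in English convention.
P = [[1, 2, 4, 6, 8, 10], [3, 9], [5], [7]], Q = [[1, 4, 7, 8, 9, 10], [2, 5], [3], [6]]

Insert each entry of the permutation into P by Schensted row insertion, recording in Q the position of each new cell.

Insert 7: appended to row 1. P = [[7]], Q = [[1]].
Insert 5: 5 bumps 7 from row 1; 7 starts row 2. P = [[5], [7]], Q = [[1], [2]].
Insert 1: 1 bumps 5 from row 1; 5 bumps 7 from row 2; 7 starts row 3. P = [[1], [5], [7]], Q = [[1], [2], [3]].
Insert 9: appended to row 1. P = [[1, 9], [5], [7]], Q = [[1, 4], [2], [3]].
Insert 3: 3 bumps 9 from row 1; 9 appends to row 2. P = [[1, 3], [5, 9], [7]], Q = [[1, 4], [2, 5], [3]].
Insert 2: 2 bumps 3 from row 1; 3 bumps 5 from row 2; 5 bumps 7 from row 3; 7 starts row 4. P = [[1, 2], [3, 9], [5], [7]], Q = [[1, 4], [2, 5], [3], [6]].
Insert 4: appended to row 1. P = [[1, 2, 4], [3, 9], [5], [7]], Q = [[1, 4, 7], [2, 5], [3], [6]].
Insert 6: appended to row 1. P = [[1, 2, 4, 6], [3, 9], [5], [7]], Q = [[1, 4, 7, 8], [2, 5], [3], [6]].
Insert 8: appended to row 1. P = [[1, 2, 4, 6, 8], [3, 9], [5], [7]], Q = [[1, 4, 7, 8, 9], [2, 5], [3], [6]].
Insert 10: appended to row 1. P = [[1, 2, 4, 6, 8, 10], [3, 9], [5], [7]], Q = [[1, 4, 7, 8, 9, 10], [2, 5], [3], [6]].

So P = [[1, 2, 4, 6, 8, 10], [3, 9], [5], [7]], Q = [[1, 4, 7, 8, 9, 10], [2, 5], [3], [6]].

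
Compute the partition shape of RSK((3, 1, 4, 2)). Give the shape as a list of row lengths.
[2, 2]

Row-insert each entry into an empty tableau.

After inserting 3: P = [[3]].
After inserting 1: P = [[1], [3]].
After inserting 4: P = [[1, 4], [3]].
After inserting 2: P = [[1, 2], [3, 4]].

The final insertion tableau P = [[1, 2], [3, 4]] has shape [2, 2].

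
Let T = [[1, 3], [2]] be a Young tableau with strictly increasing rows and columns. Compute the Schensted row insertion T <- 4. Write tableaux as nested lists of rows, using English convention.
[[1, 3, 4], [2]]

4 is larger than every entry of row 1, so it is appended to row 1. The new tableau is [[1, 3, 4], [2]].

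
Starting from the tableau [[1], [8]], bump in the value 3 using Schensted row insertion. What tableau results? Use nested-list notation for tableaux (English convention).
[[1, 3], [8]]

3 is larger than every entry of row 1, so it is appended to row 1. The new tableau is [[1, 3], [8]].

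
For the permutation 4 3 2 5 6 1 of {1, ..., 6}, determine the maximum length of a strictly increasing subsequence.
3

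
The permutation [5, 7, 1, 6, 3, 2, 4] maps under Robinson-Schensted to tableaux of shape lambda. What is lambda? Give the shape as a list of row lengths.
[3, 2, 1, 1]

Row-insert each entry into an empty tableau.

After inserting 5: P = [[5]].
After inserting 7: P = [[5, 7]].
After inserting 1: P = [[1, 7], [5]].
After inserting 6: P = [[1, 6], [5, 7]].
After inserting 3: P = [[1, 3], [5, 6], [7]].
After inserting 2: P = [[1, 2], [3, 6], [5], [7]].
After inserting 4: P = [[1, 2, 4], [3, 6], [5], [7]].

The final insertion tableau P = [[1, 2, 4], [3, 6], [5], [7]] has shape [3, 2, 1, 1].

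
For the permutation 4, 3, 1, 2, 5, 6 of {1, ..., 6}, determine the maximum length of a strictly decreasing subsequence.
3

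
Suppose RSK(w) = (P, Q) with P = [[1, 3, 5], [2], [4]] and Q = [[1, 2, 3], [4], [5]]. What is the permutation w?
Reverse the RSK construction: for i from n down to 1, find the cell of Q containing i, remove the entry at that cell from P, and reverse-bump it up through P; the value ejected from row 1 is w(i).

Step i=5: Q has 5 at row 3, column 1; remove 4 from row 3 of P and reverse-bump: 4 enters row 2 and ejects 2; 2 enters row 1 and ejects 1. So w(5) = 1. P is now [[2, 3, 5], [4]].
Step i=4: Q has 4 at row 2, column 1; remove 4 from row 2 of P and reverse-bump: 4 enters row 1 and ejects 3. So w(4) = 3. P is now [[2, 4, 5]].
Step i=3: Q has 3 at row 1, column 3; remove that cell from P, ejecting 5. So w(3) = 5. P is now [[2, 4]].
Step i=2: Q has 2 at row 1, column 2; remove that cell from P, ejecting 4. So w(2) = 4. P is now [[2]].
Step i=1: Q has 1 at row 1, column 1; remove that cell from P, ejecting 2. So w(1) = 2. P is now [].

So w = 2 4 5 3 1.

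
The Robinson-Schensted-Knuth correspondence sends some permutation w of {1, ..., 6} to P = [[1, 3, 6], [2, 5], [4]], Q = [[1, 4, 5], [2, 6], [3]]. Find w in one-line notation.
Reverse the RSK construction: for i from n down to 1, find the cell of Q containing i, remove the entry at that cell from P, and reverse-bump it up through P; the value ejected from row 1 is w(i).

Step i=6: Q has 6 at row 2, column 2; remove 5 from row 2 of P and reverse-bump: 5 enters row 1 and ejects 3. So w(6) = 3. P is now [[1, 5, 6], [2], [4]].
Step i=5: Q has 5 at row 1, column 3; remove that cell from P, ejecting 6. So w(5) = 6. P is now [[1, 5], [2], [4]].
Step i=4: Q has 4 at row 1, column 2; remove that cell from P, ejecting 5. So w(4) = 5. P is now [[1], [2], [4]].
Step i=3: Q has 3 at row 3, column 1; remove 4 from row 3 of P and reverse-bump: 4 enters row 2 and ejects 2; 2 enters row 1 and ejects 1. So w(3) = 1. P is now [[2], [4]].
Step i=2: Q has 2 at row 2, column 1; remove 4 from row 2 of P and reverse-bump: 4 enters row 1 and ejects 2. So w(2) = 2. P is now [[4]].
Step i=1: Q has 1 at row 1, column 1; remove that cell from P, ejecting 4. So w(1) = 4. P is now [].

So w = 4 2 1 5 6 3.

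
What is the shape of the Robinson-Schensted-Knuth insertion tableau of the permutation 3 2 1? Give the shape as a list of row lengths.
[1, 1, 1]

Row-insert each entry into an empty tableau.

After inserting 3: P = [[3]].
After inserting 2: P = [[2], [3]].
After inserting 1: P = [[1], [2], [3]].

The final insertion tableau P = [[1], [2], [3]] has shape [1, 1, 1].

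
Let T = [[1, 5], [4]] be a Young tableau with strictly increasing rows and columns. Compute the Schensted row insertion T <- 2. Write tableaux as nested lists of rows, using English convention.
[[1, 2], [4, 5]]

In row 1, 2 replaces 5 (the leftmost entry greater than 2); 5 is bumped to row 2. 5 is appended to row 2. The new tableau is [[1, 2], [4, 5]].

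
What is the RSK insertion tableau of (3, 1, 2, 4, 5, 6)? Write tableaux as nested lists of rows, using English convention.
Insert 3: appended to row 1. P = [[3]].
Insert 1: 1 bumps 3 from row 1; 3 starts row 2. P = [[1], [3]].
Insert 2: appended to row 1. P = [[1, 2], [3]].
Insert 4: appended to row 1. P = [[1, 2, 4], [3]].
Insert 5: appended to row 1. P = [[1, 2, 4, 5], [3]].
Insert 6: appended to row 1. P = [[1, 2, 4, 5, 6], [3]].

So P = [[1, 2, 4, 5, 6], [3]].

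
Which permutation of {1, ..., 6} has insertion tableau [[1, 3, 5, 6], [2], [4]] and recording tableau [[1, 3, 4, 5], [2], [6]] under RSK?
4 2 3 5 6 1

Reverse the RSK construction: for i from n down to 1, find the cell of Q containing i, remove the entry at that cell from P, and reverse-bump it up through P; the value ejected from row 1 is w(i).

Step i=6: Q has 6 at row 3, column 1; remove 4 from row 3 of P and reverse-bump: 4 enters row 2 and ejects 2; 2 enters row 1 and ejects 1. So w(6) = 1. P is now [[2, 3, 5, 6], [4]].
Step i=5: Q has 5 at row 1, column 4; remove that cell from P, ejecting 6. So w(5) = 6. P is now [[2, 3, 5], [4]].
Step i=4: Q has 4 at row 1, column 3; remove that cell from P, ejecting 5. So w(4) = 5. P is now [[2, 3], [4]].
Step i=3: Q has 3 at row 1, column 2; remove that cell from P, ejecting 3. So w(3) = 3. P is now [[2], [4]].
Step i=2: Q has 2 at row 2, column 1; remove 4 from row 2 of P and reverse-bump: 4 enters row 1 and ejects 2. So w(2) = 2. P is now [[4]].
Step i=1: Q has 1 at row 1, column 1; remove that cell from P, ejecting 4. So w(1) = 4. P is now [].

So w = 4 2 3 5 6 1.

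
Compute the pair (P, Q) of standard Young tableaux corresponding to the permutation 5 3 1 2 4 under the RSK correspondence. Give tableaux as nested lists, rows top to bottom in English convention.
P = [[1, 2, 4], [3], [5]], Q = [[1, 4, 5], [2], [3]]

Insert each entry of the permutation into P by Schensted row insertion, recording in Q the position of each new cell.

Insert 5: appended to row 1. P = [[5]], Q = [[1]].
Insert 3: 3 bumps 5 from row 1; 5 starts row 2. P = [[3], [5]], Q = [[1], [2]].
Insert 1: 1 bumps 3 from row 1; 3 bumps 5 from row 2; 5 starts row 3. P = [[1], [3], [5]], Q = [[1], [2], [3]].
Insert 2: appended to row 1. P = [[1, 2], [3], [5]], Q = [[1, 4], [2], [3]].
Insert 4: appended to row 1. P = [[1, 2, 4], [3], [5]], Q = [[1, 4, 5], [2], [3]].

So P = [[1, 2, 4], [3], [5]], Q = [[1, 4, 5], [2], [3]].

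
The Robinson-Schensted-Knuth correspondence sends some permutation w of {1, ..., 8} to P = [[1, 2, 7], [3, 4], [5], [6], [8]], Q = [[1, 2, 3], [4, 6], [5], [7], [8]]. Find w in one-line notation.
Reverse the RSK construction: for i from n down to 1, find the cell of Q containing i, remove the entry at that cell from P, and reverse-bump it up through P; the value ejected from row 1 is w(i).

Step i=8: Q has 8 at row 5, column 1; remove 8 from row 5 of P and reverse-bump: 8 enters row 4 and ejects 6; 6 enters row 3 and ejects 5; 5 enters row 2 and ejects 4; 4 enters row 1 and ejects 2. So w(8) = 2. P is now [[1, 4, 7], [3, 5], [6], [8]].
Step i=7: Q has 7 at row 4, column 1; remove 8 from row 4 of P and reverse-bump: 8 enters row 3 and ejects 6; 6 enters row 2 and ejects 5; 5 enters row 1 and ejects 4. So w(7) = 4. P is now [[1, 5, 7], [3, 6], [8]].
Step i=6: Q has 6 at row 2, column 2; remove 6 from row 2 of P and reverse-bump: 6 enters row 1 and ejects 5. So w(6) = 5. P is now [[1, 6, 7], [3], [8]].
Step i=5: Q has 5 at row 3, column 1; remove 8 from row 3 of P and reverse-bump: 8 enters row 2 and ejects 3; 3 enters row 1 and ejects 1. So w(5) = 1. P is now [[3, 6, 7], [8]].
Step i=4: Q has 4 at row 2, column 1; remove 8 from row 2 of P and reverse-bump: 8 enters row 1 and ejects 7. So w(4) = 7. P is now [[3, 6, 8]].
Step i=3: Q has 3 at row 1, column 3; remove that cell from P, ejecting 8. So w(3) = 8. P is now [[3, 6]].
Step i=2: Q has 2 at row 1, column 2; remove that cell from P, ejecting 6. So w(2) = 6. P is now [[3]].
Step i=1: Q has 1 at row 1, column 1; remove that cell from P, ejecting 3. So w(1) = 3. P is now [].

So w = 3 6 8 7 1 5 4 2.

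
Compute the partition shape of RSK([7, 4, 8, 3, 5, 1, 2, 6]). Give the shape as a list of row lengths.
[3, 2, 2, 1]

RSK row insertion gives P = [[1, 2, 6], [3, 5], [4, 8], [7]], which has shape [3, 2, 2, 1].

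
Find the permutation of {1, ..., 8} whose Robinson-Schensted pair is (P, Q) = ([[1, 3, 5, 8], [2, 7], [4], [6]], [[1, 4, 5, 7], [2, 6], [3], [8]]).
Reverse the RSK construction: for i from n down to 1, find the cell of Q containing i, remove the entry at that cell from P, and reverse-bump it up through P; the value ejected from row 1 is w(i).

Step i=8: Q has 8 at row 4, column 1; remove 6 from row 4 of P and reverse-bump: 6 enters row 3 and ejects 4; 4 enters row 2 and ejects 2; 2 enters row 1 and ejects 1. So w(8) = 1. P is now [[2, 3, 5, 8], [4, 7], [6]].
Step i=7: Q has 7 at row 1, column 4; remove that cell from P, ejecting 8. So w(7) = 8. P is now [[2, 3, 5], [4, 7], [6]].
Step i=6: Q has 6 at row 2, column 2; remove 7 from row 2 of P and reverse-bump: 7 enters row 1 and ejects 5. So w(6) = 5. P is now [[2, 3, 7], [4], [6]].
Step i=5: Q has 5 at row 1, column 3; remove that cell from P, ejecting 7. So w(5) = 7. P is now [[2, 3], [4], [6]].
Step i=4: Q has 4 at row 1, column 2; remove that cell from P, ejecting 3. So w(4) = 3. P is now [[2], [4], [6]].
Step i=3: Q has 3 at row 3, column 1; remove 6 from row 3 of P and reverse-bump: 6 enters row 2 and ejects 4; 4 enters row 1 and ejects 2. So w(3) = 2. P is now [[4], [6]].
Step i=2: Q has 2 at row 2, column 1; remove 6 from row 2 of P and reverse-bump: 6 enters row 1 and ejects 4. So w(2) = 4. P is now [[6]].
Step i=1: Q has 1 at row 1, column 1; remove that cell from P, ejecting 6. So w(1) = 6. P is now [].

So w = 6 4 2 3 7 5 8 1.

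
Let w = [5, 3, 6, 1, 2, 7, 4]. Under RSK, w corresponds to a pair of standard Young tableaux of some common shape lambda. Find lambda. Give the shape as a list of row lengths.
[3, 3, 1]

Row-insert each entry into an empty tableau.

After inserting 5: P = [[5]].
After inserting 3: P = [[3], [5]].
After inserting 6: P = [[3, 6], [5]].
After inserting 1: P = [[1, 6], [3], [5]].
After inserting 2: P = [[1, 2], [3, 6], [5]].
After inserting 7: P = [[1, 2, 7], [3, 6], [5]].
After inserting 4: P = [[1, 2, 4], [3, 6, 7], [5]].

The final insertion tableau P = [[1, 2, 4], [3, 6, 7], [5]] has shape [3, 3, 1].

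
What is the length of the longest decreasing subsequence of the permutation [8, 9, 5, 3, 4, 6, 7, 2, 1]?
5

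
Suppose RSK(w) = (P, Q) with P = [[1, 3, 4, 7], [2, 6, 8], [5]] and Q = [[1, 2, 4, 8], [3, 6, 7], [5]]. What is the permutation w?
Reverse RSK: for i = n, n-1, ..., 1, locate i in Q, remove the corresponding corner cell from P, and reverse-bump its entry up through P; the value ejected from row 1 is w(i).

So w = 5 6 2 8 1 3 4 7.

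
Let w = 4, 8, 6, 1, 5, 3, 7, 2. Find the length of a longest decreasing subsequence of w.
5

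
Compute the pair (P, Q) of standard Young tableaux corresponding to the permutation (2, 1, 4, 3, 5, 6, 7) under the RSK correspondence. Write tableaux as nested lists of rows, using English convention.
P = [[1, 3, 5, 6, 7], [2, 4]], Q = [[1, 3, 5, 6, 7], [2, 4]]

Insert each entry of the permutation into P by Schensted row insertion, recording in Q the position of each new cell.

Insert 2: appended to row 1. P = [[2]].
Insert 1: 1 bumps 2 from row 1; 2 starts row 2. P = [[1], [2]].
Insert 4: appended to row 1. P = [[1, 4], [2]].
Insert 3: 3 bumps 4 from row 1; 4 appends to row 2. P = [[1, 3], [2, 4]].
Insert 5: appended to row 1. P = [[1, 3, 5], [2, 4]].
Insert 6: appended to row 1. P = [[1, 3, 5, 6], [2, 4]].
Insert 7: appended to row 1. P = [[1, 3, 5, 6, 7], [2, 4]].

So P = [[1, 3, 5, 6, 7], [2, 4]], Q = [[1, 3, 5, 6, 7], [2, 4]].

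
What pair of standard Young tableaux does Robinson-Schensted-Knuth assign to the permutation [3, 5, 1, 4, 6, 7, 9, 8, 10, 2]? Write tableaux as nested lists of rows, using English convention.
P = [[1, 2, 6, 7, 8, 10], [3, 4, 9], [5]], Q = [[1, 2, 5, 6, 7, 9], [3, 4, 8], [10]]

Insert each entry of the permutation into P by Schensted row insertion, recording in Q the position of each new cell.

Insert 3: appended to row 1. P = [[3]], Q = [[1]].
Insert 5: appended to row 1. P = [[3, 5]], Q = [[1, 2]].
Insert 1: 1 bumps 3 from row 1; 3 starts row 2. P = [[1, 5], [3]], Q = [[1, 2], [3]].
Insert 4: 4 bumps 5 from row 1; 5 appends to row 2. P = [[1, 4], [3, 5]], Q = [[1, 2], [3, 4]].
Insert 6: appended to row 1. P = [[1, 4, 6], [3, 5]], Q = [[1, 2, 5], [3, 4]].
Insert 7: appended to row 1. P = [[1, 4, 6, 7], [3, 5]], Q = [[1, 2, 5, 6], [3, 4]].
Insert 9: appended to row 1. P = [[1, 4, 6, 7, 9], [3, 5]], Q = [[1, 2, 5, 6, 7], [3, 4]].
Insert 8: 8 bumps 9 from row 1; 9 appends to row 2. P = [[1, 4, 6, 7, 8], [3, 5, 9]], Q = [[1, 2, 5, 6, 7], [3, 4, 8]].
Insert 10: appended to row 1. P = [[1, 4, 6, 7, 8, 10], [3, 5, 9]], Q = [[1, 2, 5, 6, 7, 9], [3, 4, 8]].
Insert 2: 2 bumps 4 from row 1; 4 bumps 5 from row 2; 5 starts row 3. P = [[1, 2, 6, 7, 8, 10], [3, 4, 9], [5]], Q = [[1, 2, 5, 6, 7, 9], [3, 4, 8], [10]].

So P = [[1, 2, 6, 7, 8, 10], [3, 4, 9], [5]], Q = [[1, 2, 5, 6, 7, 9], [3, 4, 8], [10]].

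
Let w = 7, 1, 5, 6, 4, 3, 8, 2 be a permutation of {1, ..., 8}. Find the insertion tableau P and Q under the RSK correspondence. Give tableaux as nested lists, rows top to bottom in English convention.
Insert each entry of the permutation into P by Schensted row insertion, recording in Q the position of each new cell.

Insert 7: appended to row 1. P = [[7]], Q = [[1]].
Insert 1: 1 bumps 7 from row 1; 7 starts row 2. P = [[1], [7]], Q = [[1], [2]].
Insert 5: appended to row 1. P = [[1, 5], [7]], Q = [[1, 3], [2]].
Insert 6: appended to row 1. P = [[1, 5, 6], [7]], Q = [[1, 3, 4], [2]].
Insert 4: 4 bumps 5 from row 1; 5 bumps 7 from row 2; 7 starts row 3. P = [[1, 4, 6], [5], [7]], Q = [[1, 3, 4], [2], [5]].
Insert 3: 3 bumps 4 from row 1; 4 bumps 5 from row 2; 5 bumps 7 from row 3; 7 starts row 4. P = [[1, 3, 6], [4], [5], [7]], Q = [[1, 3, 4], [2], [5], [6]].
Insert 8: appended to row 1. P = [[1, 3, 6, 8], [4], [5], [7]], Q = [[1, 3, 4, 7], [2], [5], [6]].
Insert 2: 2 bumps 3 from row 1; 3 bumps 4 from row 2; 4 bumps 5 from row 3; 5 bumps 7 from row 4; 7 starts row 5. P = [[1, 2, 6, 8], [3], [4], [5], [7]], Q = [[1, 3, 4, 7], [2], [5], [6], [8]].

So P = [[1, 2, 6, 8], [3], [4], [5], [7]], Q = [[1, 3, 4, 7], [2], [5], [6], [8]].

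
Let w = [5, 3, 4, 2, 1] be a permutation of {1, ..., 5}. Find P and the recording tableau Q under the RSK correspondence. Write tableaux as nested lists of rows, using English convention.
Insert each entry of the permutation into P by Schensted row insertion, recording in Q the position of each new cell.

After inserting 5: P = [[5]].
After inserting 3: P = [[3], [5]].
After inserting 4: P = [[3, 4], [5]].
After inserting 2: P = [[2, 4], [3], [5]].
After inserting 1: P = [[1, 4], [2], [3], [5]].

So P = [[1, 4], [2], [3], [5]], Q = [[1, 3], [2], [4], [5]].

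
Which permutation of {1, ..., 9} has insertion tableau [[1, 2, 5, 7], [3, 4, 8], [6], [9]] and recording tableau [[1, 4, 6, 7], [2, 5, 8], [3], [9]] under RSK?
9 3 1 6 4 5 8 7 2

Reverse the RSK construction: for i from n down to 1, find the cell of Q containing i, remove the entry at that cell from P, and reverse-bump it up through P; the value ejected from row 1 is w(i).

Step i=9: Q has 9 at row 4, column 1; remove 9 from row 4 of P and reverse-bump: 9 enters row 3 and ejects 6; 6 enters row 2 and ejects 4; 4 enters row 1 and ejects 2. So w(9) = 2. P is now [[1, 4, 5, 7], [3, 6, 8], [9]].
Step i=8: Q has 8 at row 2, column 3; remove 8 from row 2 of P and reverse-bump: 8 enters row 1 and ejects 7. So w(8) = 7. P is now [[1, 4, 5, 8], [3, 6], [9]].
Step i=7: Q has 7 at row 1, column 4; remove that cell from P, ejecting 8. So w(7) = 8. P is now [[1, 4, 5], [3, 6], [9]].
Step i=6: Q has 6 at row 1, column 3; remove that cell from P, ejecting 5. So w(6) = 5. P is now [[1, 4], [3, 6], [9]].
Step i=5: Q has 5 at row 2, column 2; remove 6 from row 2 of P and reverse-bump: 6 enters row 1 and ejects 4. So w(5) = 4. P is now [[1, 6], [3], [9]].
Step i=4: Q has 4 at row 1, column 2; remove that cell from P, ejecting 6. So w(4) = 6. P is now [[1], [3], [9]].
Step i=3: Q has 3 at row 3, column 1; remove 9 from row 3 of P and reverse-bump: 9 enters row 2 and ejects 3; 3 enters row 1 and ejects 1. So w(3) = 1. P is now [[3], [9]].
Step i=2: Q has 2 at row 2, column 1; remove 9 from row 2 of P and reverse-bump: 9 enters row 1 and ejects 3. So w(2) = 3. P is now [[9]].
Step i=1: Q has 1 at row 1, column 1; remove that cell from P, ejecting 9. So w(1) = 9. P is now [].

So w = 9 3 1 6 4 5 8 7 2.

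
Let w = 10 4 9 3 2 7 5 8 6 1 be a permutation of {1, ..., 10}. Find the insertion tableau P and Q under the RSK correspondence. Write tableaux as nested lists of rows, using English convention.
Insert each entry of the permutation into P by Schensted row insertion, recording in Q the position of each new cell.

Insert 10: appended to row 1. P = [[10]].
Insert 4: 4 bumps 10 from row 1; 10 starts row 2. P = [[4], [10]].
Insert 9: appended to row 1. P = [[4, 9], [10]].
Insert 3: 3 bumps 4 from row 1; 4 bumps 10 from row 2; 10 starts row 3. P = [[3, 9], [4], [10]].
Insert 2: 2 bumps 3 from row 1; 3 bumps 4 from row 2; 4 bumps 10 from row 3; 10 starts row 4. P = [[2, 9], [3], [4], [10]].
Insert 7: 7 bumps 9 from row 1; 9 appends to row 2. P = [[2, 7], [3, 9], [4], [10]].
Insert 5: 5 bumps 7 from row 1; 7 bumps 9 from row 2; 9 appends to row 3. P = [[2, 5], [3, 7], [4, 9], [10]].
Insert 8: appended to row 1. P = [[2, 5, 8], [3, 7], [4, 9], [10]].
Insert 6: 6 bumps 8 from row 1; 8 appends to row 2. P = [[2, 5, 6], [3, 7, 8], [4, 9], [10]].
Insert 1: 1 bumps 2 from row 1; 2 bumps 3 from row 2; 3 bumps 4 from row 3; 4 bumps 10 from row 4; 10 starts row 5. P = [[1, 5, 6], [2, 7, 8], [3, 9], [4], [10]].

So P = [[1, 5, 6], [2, 7, 8], [3, 9], [4], [10]], Q = [[1, 3, 8], [2, 6, 9], [4, 7], [5], [10]].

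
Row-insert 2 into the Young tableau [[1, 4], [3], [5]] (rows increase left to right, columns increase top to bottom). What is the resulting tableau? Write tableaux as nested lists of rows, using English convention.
In row 1, 2 replaces 4 (the leftmost entry greater than 2); 4 is bumped to row 2. 4 is appended to row 2. The new tableau is [[1, 2], [3, 4], [5]].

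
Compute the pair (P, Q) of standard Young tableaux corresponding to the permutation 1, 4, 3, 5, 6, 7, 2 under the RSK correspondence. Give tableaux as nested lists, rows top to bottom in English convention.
P = [[1, 2, 5, 6, 7], [3], [4]], Q = [[1, 2, 4, 5, 6], [3], [7]]

Insert each entry of the permutation into P by Schensted row insertion, recording in Q the position of each new cell.

After inserting 1: P = [[1]].
After inserting 4: P = [[1, 4]].
After inserting 3: P = [[1, 3], [4]].
After inserting 5: P = [[1, 3, 5], [4]].
After inserting 6: P = [[1, 3, 5, 6], [4]].
After inserting 7: P = [[1, 3, 5, 6, 7], [4]].
After inserting 2: P = [[1, 2, 5, 6, 7], [3], [4]].

So P = [[1, 2, 5, 6, 7], [3], [4]], Q = [[1, 2, 4, 5, 6], [3], [7]].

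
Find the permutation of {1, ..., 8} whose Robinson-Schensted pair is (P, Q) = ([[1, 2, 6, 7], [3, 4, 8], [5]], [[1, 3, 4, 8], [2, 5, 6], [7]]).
Reverse the RSK construction: for i from n down to 1, find the cell of Q containing i, remove the entry at that cell from P, and reverse-bump it up through P; the value ejected from row 1 is w(i).

Step i=8: Q has 8 at row 1, column 4; remove that cell from P, ejecting 7. So w(8) = 7. P is now [[1, 2, 6], [3, 4, 8], [5]].
Step i=7: Q has 7 at row 3, column 1; remove 5 from row 3 of P and reverse-bump: 5 enters row 2 and ejects 4; 4 enters row 1 and ejects 2. So w(7) = 2. P is now [[1, 4, 6], [3, 5, 8]].
Step i=6: Q has 6 at row 2, column 3; remove 8 from row 2 of P and reverse-bump: 8 enters row 1 and ejects 6. So w(6) = 6. P is now [[1, 4, 8], [3, 5]].
Step i=5: Q has 5 at row 2, column 2; remove 5 from row 2 of P and reverse-bump: 5 enters row 1 and ejects 4. So w(5) = 4. P is now [[1, 5, 8], [3]].
Step i=4: Q has 4 at row 1, column 3; remove that cell from P, ejecting 8. So w(4) = 8. P is now [[1, 5], [3]].
Step i=3: Q has 3 at row 1, column 2; remove that cell from P, ejecting 5. So w(3) = 5. P is now [[1], [3]].
Step i=2: Q has 2 at row 2, column 1; remove 3 from row 2 of P and reverse-bump: 3 enters row 1 and ejects 1. So w(2) = 1. P is now [[3]].
Step i=1: Q has 1 at row 1, column 1; remove that cell from P, ejecting 3. So w(1) = 3. P is now [].

So w = 3 1 5 8 4 6 2 7.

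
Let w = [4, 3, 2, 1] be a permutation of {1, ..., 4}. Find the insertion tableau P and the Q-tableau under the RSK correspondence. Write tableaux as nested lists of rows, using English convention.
P = [[1], [2], [3], [4]], Q = [[1], [2], [3], [4]]

Insert each entry of the permutation into P by Schensted row insertion, recording in Q the position of each new cell.

Insert 4: appended to row 1. P = [[4]].
Insert 3: 3 bumps 4 from row 1; 4 starts row 2. P = [[3], [4]].
Insert 2: 2 bumps 3 from row 1; 3 bumps 4 from row 2; 4 starts row 3. P = [[2], [3], [4]].
Insert 1: 1 bumps 2 from row 1; 2 bumps 3 from row 2; 3 bumps 4 from row 3; 4 starts row 4. P = [[1], [2], [3], [4]].

So P = [[1], [2], [3], [4]], Q = [[1], [2], [3], [4]].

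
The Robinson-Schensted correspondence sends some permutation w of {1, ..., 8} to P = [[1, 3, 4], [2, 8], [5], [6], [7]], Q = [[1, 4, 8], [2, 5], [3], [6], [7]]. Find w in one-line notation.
Reverse the RSK construction: for i from n down to 1, find the cell of Q containing i, remove the entry at that cell from P, and reverse-bump it up through P; the value ejected from row 1 is w(i).

Step i=8: Q has 8 at row 1, column 3; remove that cell from P, ejecting 4. So w(8) = 4. P is now [[1, 3], [2, 8], [5], [6], [7]].
Step i=7: Q has 7 at row 5, column 1; remove 7 from row 5 of P and reverse-bump: 7 enters row 4 and ejects 6; 6 enters row 3 and ejects 5; 5 enters row 2 and ejects 2; 2 enters row 1 and ejects 1. So w(7) = 1. P is now [[2, 3], [5, 8], [6], [7]].
Step i=6: Q has 6 at row 4, column 1; remove 7 from row 4 of P and reverse-bump: 7 enters row 3 and ejects 6; 6 enters row 2 and ejects 5; 5 enters row 1 and ejects 3. So w(6) = 3. P is now [[2, 5], [6, 8], [7]].
Step i=5: Q has 5 at row 2, column 2; remove 8 from row 2 of P and reverse-bump: 8 enters row 1 and ejects 5. So w(5) = 5. P is now [[2, 8], [6], [7]].
Step i=4: Q has 4 at row 1, column 2; remove that cell from P, ejecting 8. So w(4) = 8. P is now [[2], [6], [7]].
Step i=3: Q has 3 at row 3, column 1; remove 7 from row 3 of P and reverse-bump: 7 enters row 2 and ejects 6; 6 enters row 1 and ejects 2. So w(3) = 2. P is now [[6], [7]].
Step i=2: Q has 2 at row 2, column 1; remove 7 from row 2 of P and reverse-bump: 7 enters row 1 and ejects 6. So w(2) = 6. P is now [[7]].
Step i=1: Q has 1 at row 1, column 1; remove that cell from P, ejecting 7. So w(1) = 7. P is now [].

So w = 7 6 2 8 5 3 1 4.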